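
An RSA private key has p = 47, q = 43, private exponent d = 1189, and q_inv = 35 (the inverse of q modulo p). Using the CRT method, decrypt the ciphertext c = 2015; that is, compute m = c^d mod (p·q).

d_p = d mod (p−1) = 1189 mod 46 = 39; d_q = d mod (q−1) = 13.
m₁ = c^(d_p) mod p: c ≡ 41 (mod 47), and 41^39 mod 47 = 35.
m₂ = c^(d_q) mod q: c ≡ 37 (mod 43), and 37^13 mod 43 = 37.
h = q_inv·(m₁ − m₂) mod p = 35·(35 − 37) mod 47 = 24.
m = m₂ + h·q = 37 + 24·43 = 1069.

1069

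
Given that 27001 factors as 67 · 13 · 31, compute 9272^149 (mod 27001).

Mod 67: 9272 ≡ 26; by Fermat, exponent reduces to 149 mod 66 = 17; 26^17 ≡ 19 (mod 67).
Mod 13: 9272 ≡ 3; by Fermat, exponent reduces to 149 mod 12 = 5; 3^5 ≡ 9 (mod 13).
Mod 31: 9272 ≡ 3; by Fermat, exponent reduces to 149 mod 30 = 29; 3^29 ≡ 21 (mod 31).
Combine by CRT: x ≡ 19 (mod 67), x ≡ 9 (mod 13), x ≡ 21 (mod 31) ⇒ x ≡ 7523 (mod 27001).

7523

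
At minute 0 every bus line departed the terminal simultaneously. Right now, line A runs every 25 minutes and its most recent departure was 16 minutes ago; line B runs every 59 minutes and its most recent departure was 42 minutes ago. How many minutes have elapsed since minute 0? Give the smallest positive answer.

691

From t ≡ 16 (mod 25) write t = 16 + 25s. Substituting into t ≡ 42 (mod 59) gives 25s ≡ 26 (mod 59), and since 25⁻¹ ≡ 26 (mod 59), s ≡ 27. Hence t ≡ 16 + 25·27 = 691 (mod 1475).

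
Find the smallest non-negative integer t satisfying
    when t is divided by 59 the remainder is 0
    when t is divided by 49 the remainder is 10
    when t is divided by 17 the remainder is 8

59

The moduli are pairwise coprime; N = 59·49·17 = 49147.
N/59 = 833; 833 ≡ 7 (mod 59); 7·17 ≡ 1, so inverse 17.
N/49 = 1003; 1003 ≡ 23 (mod 49); 23·32 ≡ 1, so inverse 32.
N/17 = 2891; 2891 ≡ 1 (mod 17), inverse 1.
t ≡ 0·833·17 + 10·1003·32 + 8·2891·1 = 344088.
344088 mod 49147 = 59.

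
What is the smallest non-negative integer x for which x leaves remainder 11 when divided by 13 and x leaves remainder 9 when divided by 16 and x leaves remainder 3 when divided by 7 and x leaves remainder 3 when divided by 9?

The moduli are pairwise coprime; N = 13·16·7·9 = 13104.
N/13 = 1008; 1008 ≡ 7 (mod 13); 7·2 ≡ 1, so inverse 2.
N/16 = 819; 819 ≡ 3 (mod 16); 3·11 ≡ 1, so inverse 11.
N/7 = 1872; 1872 ≡ 3 (mod 7); 3·5 ≡ 1, so inverse 5.
N/9 = 1456; 1456 ≡ 7 (mod 9); 7·4 ≡ 1, so inverse 4.
x ≡ 11·1008·2 + 9·819·11 + 3·1872·5 + 3·1456·4 = 148809.
148809 mod 13104 = 4665.

4665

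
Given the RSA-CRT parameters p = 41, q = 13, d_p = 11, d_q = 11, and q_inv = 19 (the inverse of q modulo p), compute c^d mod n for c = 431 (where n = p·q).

20

m₁ = c^(d_p) mod p: c ≡ 21 (mod 41), and 21^11 mod 41 = 20.
m₂ = c^(d_q) mod q: c ≡ 2 (mod 13), and 2^11 mod 13 = 7.
h = q_inv·(m₁ − m₂) mod p = 19·(20 − 7) mod 41 = 1.
m = m₂ + h·q = 7 + 1·13 = 20.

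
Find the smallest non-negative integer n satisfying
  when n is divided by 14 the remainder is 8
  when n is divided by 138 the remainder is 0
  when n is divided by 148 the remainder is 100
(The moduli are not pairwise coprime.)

Combine the congruences pairwise.
gcd(14, 138) = 2 and 2 | (0 − 8), so the pair is consistent; merging gives n ≡ 414 (mod 966), where 966 = lcm(14, 138).
gcd(966, 148) = 2 and 2 | (100 − 414), so the pair is consistent; merging gives n ≡ 49680 (mod 71484), where 71484 = lcm(966, 148).
The solution is unique modulo lcm(14, 138, 148) = 71484.

49680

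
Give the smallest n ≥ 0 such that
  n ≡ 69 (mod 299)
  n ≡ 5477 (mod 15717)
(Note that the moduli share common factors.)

Combine the congruences pairwise.
gcd(299, 15717) = 13 and 13 | (5477 − 69), so the pair is consistent; merging gives n ≡ 225515 (mod 361491), where 361491 = lcm(299, 15717).
The solution is unique modulo lcm(299, 15717) = 361491.

225515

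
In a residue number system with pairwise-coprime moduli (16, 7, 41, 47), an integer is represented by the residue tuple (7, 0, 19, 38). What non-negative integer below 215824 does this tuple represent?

186487

From x ≡ 7 (mod 16) write x = 7 + 16t. Substituting into x ≡ 0 (mod 7) gives 16t ≡ 0 (mod 7), and since 2⁻¹ ≡ 4 (mod 7), t ≡ 0. Hence x ≡ 7 + 16·0 = 7 (mod 112).
From x ≡ 7 (mod 112) write x = 7 + 112t. Substituting into x ≡ 19 (mod 41) gives 112t ≡ 12 (mod 41), and since 30⁻¹ ≡ 26 (mod 41), t ≡ 25. Hence x ≡ 7 + 112·25 = 2807 (mod 4592).
From x ≡ 2807 (mod 4592) write x = 2807 + 4592t. Substituting into x ≡ 38 (mod 47) gives 4592t ≡ 4 (mod 47), and since 33⁻¹ ≡ 10 (mod 47), t ≡ 40. Hence x ≡ 2807 + 4592·40 = 186487 (mod 215824).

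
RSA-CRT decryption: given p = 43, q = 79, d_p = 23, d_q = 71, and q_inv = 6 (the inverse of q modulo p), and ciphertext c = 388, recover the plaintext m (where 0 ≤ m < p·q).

990

m₁ = c^(d_p) mod p: c ≡ 1 (mod 43), and 1^23 mod 43 = 1.
m₂ = c^(d_q) mod q: c ≡ 72 (mod 79), and 72^71 mod 79 = 42.
h = q_inv·(m₁ − m₂) mod p = 6·(1 − 42) mod 43 = 12.
m = m₂ + h·q = 42 + 12·79 = 990.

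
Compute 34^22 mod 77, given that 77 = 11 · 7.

1

Mod 11: 34 ≡ 1; by Fermat, exponent reduces to 22 mod 10 = 2; 1^2 ≡ 1 (mod 11).
Mod 7: 34 ≡ 6; by Fermat, exponent reduces to 22 mod 6 = 4; 6^4 ≡ 1 (mod 7).
Combine by CRT: x ≡ 1 (mod 11), x ≡ 1 (mod 7) ⇒ x ≡ 1 (mod 77).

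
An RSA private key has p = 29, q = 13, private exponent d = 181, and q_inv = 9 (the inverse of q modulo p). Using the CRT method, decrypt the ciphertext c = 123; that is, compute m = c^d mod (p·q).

d_p = d mod (p−1) = 181 mod 28 = 13; d_q = d mod (q−1) = 1.
m₁ = c^(d_p) mod p: c ≡ 7 (mod 29), and 7^13 mod 29 = 25.
m₂ = c^(d_q) mod q: c ≡ 6 (mod 13), and 6^1 mod 13 = 6.
h = q_inv·(m₁ − m₂) mod p = 9·(25 − 6) mod 29 = 26.
m = m₂ + h·q = 6 + 26·13 = 344.

344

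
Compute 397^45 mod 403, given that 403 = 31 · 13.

Mod 31: 397 ≡ 25; by Fermat, exponent reduces to 45 mod 30 = 15; 25^15 ≡ 1 (mod 31).
Mod 13: 397 ≡ 7; by Fermat, exponent reduces to 45 mod 12 = 9; 7^9 ≡ 8 (mod 13).
Combine by CRT: x ≡ 1 (mod 31), x ≡ 8 (mod 13) ⇒ x ≡ 125 (mod 403).

125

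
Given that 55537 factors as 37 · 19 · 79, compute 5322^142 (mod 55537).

Mod 37: 5322 ≡ 31; by Fermat, exponent reduces to 142 mod 36 = 34; 31^34 ≡ 36 (mod 37).
Mod 19: 5322 ≡ 2; by Fermat, exponent reduces to 142 mod 18 = 16; 2^16 ≡ 5 (mod 19).
Mod 79: 5322 ≡ 29; by Fermat, exponent reduces to 142 mod 78 = 64; 29^64 ≡ 9 (mod 79).
Combine by CRT: x ≡ 36 (mod 37), x ≡ 5 (mod 19), x ≡ 9 (mod 79) ⇒ x ≡ 34927 (mod 55537).

34927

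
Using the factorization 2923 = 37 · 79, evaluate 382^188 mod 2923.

Mod 37: 382 ≡ 12; by Fermat, exponent reduces to 188 mod 36 = 8; 12^8 ≡ 34 (mod 37).
Mod 79: 382 ≡ 66; by Fermat, exponent reduces to 188 mod 78 = 32; 66^32 ≡ 40 (mod 79).
Combine by CRT: x ≡ 34 (mod 37), x ≡ 40 (mod 79) ⇒ x ≡ 1699 (mod 2923).

1699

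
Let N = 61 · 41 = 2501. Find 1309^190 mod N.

975

Mod 61: 1309 ≡ 28; by Fermat, exponent reduces to 190 mod 60 = 10; 28^10 ≡ 60 (mod 61).
Mod 41: 1309 ≡ 38; by Fermat, exponent reduces to 190 mod 40 = 30; 38^30 ≡ 32 (mod 41).
Combine by CRT: x ≡ 60 (mod 61), x ≡ 32 (mod 41) ⇒ x ≡ 975 (mod 2501).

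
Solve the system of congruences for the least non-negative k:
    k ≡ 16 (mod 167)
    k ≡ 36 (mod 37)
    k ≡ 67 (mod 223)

785250

The moduli are pairwise coprime; N = 167·37·223 = 1377917.
N/167 = 8251; 8251 ≡ 68 (mod 167); 68·140 ≡ 1, so inverse 140.
N/37 = 37241; 37241 ≡ 19 (mod 37); 19·2 ≡ 1, so inverse 2.
N/223 = 6179; 6179 ≡ 158 (mod 223); 158·24 ≡ 1, so inverse 24.
k ≡ 16·8251·140 + 36·37241·2 + 67·6179·24 = 31099424.
31099424 mod 1377917 = 785250.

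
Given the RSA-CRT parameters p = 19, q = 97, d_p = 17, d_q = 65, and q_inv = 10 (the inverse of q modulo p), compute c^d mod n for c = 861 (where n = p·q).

m₁ = c^(d_p) mod p: c ≡ 6 (mod 19), and 6^17 mod 19 = 16.
m₂ = c^(d_q) mod q: c ≡ 85 (mod 97), and 85^65 mod 97 = 85.
h = q_inv·(m₁ − m₂) mod p = 10·(16 − 85) mod 19 = 13.
m = m₂ + h·q = 85 + 13·97 = 1346.

1346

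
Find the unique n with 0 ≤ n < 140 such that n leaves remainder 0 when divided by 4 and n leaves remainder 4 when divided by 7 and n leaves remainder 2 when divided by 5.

32

From n ≡ 0 (mod 4) write n = 0 + 4t. Substituting into n ≡ 4 (mod 7) gives 4t ≡ 4 (mod 7), and since 4⁻¹ ≡ 2 (mod 7), t ≡ 1. Hence n ≡ 0 + 4·1 = 4 (mod 28).
From n ≡ 4 (mod 28) write n = 4 + 28t. Substituting into n ≡ 2 (mod 5) gives 28t ≡ 3 (mod 5), and since 3⁻¹ ≡ 2 (mod 5), t ≡ 1. Hence n ≡ 4 + 28·1 = 32 (mod 140).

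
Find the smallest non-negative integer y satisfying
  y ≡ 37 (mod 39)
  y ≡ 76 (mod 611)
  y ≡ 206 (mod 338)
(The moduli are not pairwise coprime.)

gcd(39, 611) = 13 and 13 | (76 − 37), so the pair is consistent; merging gives y ≡ 76 (mod 1833), where 1833 = lcm(39, 611).
gcd(1833, 338) = 13 and 13 | (206 − 76), so the pair is consistent; merging gives y ≡ 14740 (mod 47658), where 47658 = lcm(1833, 338).
The solution is unique modulo lcm(39, 611, 338) = 47658.

14740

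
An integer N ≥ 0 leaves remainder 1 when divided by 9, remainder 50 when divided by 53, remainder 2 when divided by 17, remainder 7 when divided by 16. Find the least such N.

78967

The moduli are pairwise coprime; M = 9·53·17·16 = 129744.
M/9 = 14416; 14416 ≡ 7 (mod 9); 7·4 ≡ 1, so inverse 4.
M/53 = 2448; 2448 ≡ 10 (mod 53); 10·16 ≡ 1, so inverse 16.
M/17 = 7632; 7632 ≡ 16 (mod 17); 16·16 ≡ 1, so inverse 16.
M/16 = 8109; 8109 ≡ 13 (mod 16); 13·5 ≡ 1, so inverse 5.
N ≡ 1·14416·4 + 50·2448·16 + 2·7632·16 + 7·8109·5 = 2544103.
2544103 mod 129744 = 78967.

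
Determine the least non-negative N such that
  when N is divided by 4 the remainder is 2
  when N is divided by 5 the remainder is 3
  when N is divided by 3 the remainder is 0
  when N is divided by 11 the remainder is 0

From N ≡ 2 (mod 4) write N = 2 + 4t. Substituting into N ≡ 3 (mod 5) gives 4t ≡ 1 (mod 5), and since 4⁻¹ ≡ 4 (mod 5), t ≡ 4. Hence N ≡ 2 + 4·4 = 18 (mod 20).
From N ≡ 18 (mod 20) write N = 18 + 20t. Substituting into N ≡ 0 (mod 3) gives 20t ≡ 0 (mod 3), and since 2⁻¹ ≡ 2 (mod 3), t ≡ 0. Hence N ≡ 18 + 20·0 = 18 (mod 60).
From N ≡ 18 (mod 60) write N = 18 + 60t. Substituting into N ≡ 0 (mod 11) gives 60t ≡ 4 (mod 11), and since 5⁻¹ ≡ 9 (mod 11), t ≡ 3. Hence N ≡ 18 + 60·3 = 198 (mod 660).

198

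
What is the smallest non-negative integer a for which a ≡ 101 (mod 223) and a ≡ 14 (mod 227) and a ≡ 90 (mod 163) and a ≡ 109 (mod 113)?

The moduli are pairwise coprime; N = 223·227·163·113 = 932388199.
N/223 = 4181113; 4181113 ≡ 86 (mod 223); 86·153 ≡ 1, so inverse 153.
N/227 = 4107437; 4107437 ≡ 99 (mod 227); 99·133 ≡ 1, so inverse 133.
N/163 = 5720173; 5720173 ≡ 14 (mod 163); 14·35 ≡ 1, so inverse 35.
N/113 = 8251223; 8251223 ≡ 76 (mod 113); 76·58 ≡ 1, so inverse 58.
a ≡ 101·4181113·153 + 14·4107437·133 + 90·5720173·35 + 109·8251223·58 = 142441563639.
142441563639 mod 932388199 = 718557391.

718557391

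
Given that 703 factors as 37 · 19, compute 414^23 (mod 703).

Mod 37: 414 ≡ 7; 7^23 ≡ 9 (mod 37).
Mod 19: 414 ≡ 15; by Fermat, exponent reduces to 23 mod 18 = 5; 15^5 ≡ 2 (mod 19).
Combine by CRT: x ≡ 9 (mod 37), x ≡ 2 (mod 19) ⇒ x ≡ 268 (mod 703).

268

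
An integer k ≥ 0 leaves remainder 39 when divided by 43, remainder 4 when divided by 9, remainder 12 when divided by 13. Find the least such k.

4081

The moduli are pairwise coprime; N = 43·9·13 = 5031.
N/43 = 117; 117 ≡ 31 (mod 43); 31·25 ≡ 1, so inverse 25.
N/9 = 559; 559 ≡ 1 (mod 9), inverse 1.
N/13 = 387; 387 ≡ 10 (mod 13); 10·4 ≡ 1, so inverse 4.
k ≡ 39·117·25 + 4·559·1 + 12·387·4 = 134887.
134887 mod 5031 = 4081.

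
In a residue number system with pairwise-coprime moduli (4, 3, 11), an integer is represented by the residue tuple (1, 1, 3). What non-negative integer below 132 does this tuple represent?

25

The moduli are pairwise coprime; N = 4·3·11 = 132.
N/4 = 33; 33 ≡ 1 (mod 4), inverse 1.
N/3 = 44; 44 ≡ 2 (mod 3); 2·2 ≡ 1, so inverse 2.
N/11 = 12; 12 ≡ 1 (mod 11), inverse 1.
x ≡ 1·33·1 + 1·44·2 + 3·12·1 = 157.
157 mod 132 = 25.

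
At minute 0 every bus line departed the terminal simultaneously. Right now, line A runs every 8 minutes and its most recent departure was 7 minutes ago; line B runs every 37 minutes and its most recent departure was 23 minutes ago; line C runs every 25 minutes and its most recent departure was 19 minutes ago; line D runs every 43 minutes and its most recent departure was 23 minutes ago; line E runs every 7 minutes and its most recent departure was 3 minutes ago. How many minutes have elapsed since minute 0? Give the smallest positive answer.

407319

The moduli are pairwise coprime; N = 8·37·25·43·7 = 2227400.
N/8 = 278425; 278425 ≡ 1 (mod 8), inverse 1.
N/37 = 60200; 60200 ≡ 1 (mod 37), inverse 1.
N/25 = 89096; 89096 ≡ 21 (mod 25); 21·6 ≡ 1, so inverse 6.
N/43 = 51800; 51800 ≡ 28 (mod 43); 28·20 ≡ 1, so inverse 20.
N/7 = 318200; 318200 ≡ 1 (mod 7), inverse 1.
t ≡ 7·278425·1 + 23·60200·1 + 19·89096·6 + 23·51800·20 + 3·318200·1 = 38273119.
38273119 mod 2227400 = 407319.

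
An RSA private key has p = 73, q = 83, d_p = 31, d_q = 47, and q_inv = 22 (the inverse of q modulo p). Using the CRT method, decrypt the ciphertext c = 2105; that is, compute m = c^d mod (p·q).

1206

m₁ = c^(d_p) mod p: c ≡ 61 (mod 73), and 61^31 mod 73 = 38.
m₂ = c^(d_q) mod q: c ≡ 30 (mod 83), and 30^47 mod 83 = 44.
h = q_inv·(m₁ − m₂) mod p = 22·(38 − 44) mod 73 = 14.
m = m₂ + h·q = 44 + 14·83 = 1206.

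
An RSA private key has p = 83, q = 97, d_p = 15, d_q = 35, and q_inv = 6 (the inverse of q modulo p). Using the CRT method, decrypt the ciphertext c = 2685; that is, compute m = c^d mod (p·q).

6855

m₁ = c^(d_p) mod p: c ≡ 29 (mod 83), and 29^15 mod 83 = 49.
m₂ = c^(d_q) mod q: c ≡ 66 (mod 97), and 66^35 mod 97 = 65.
h = q_inv·(m₁ − m₂) mod p = 6·(49 − 65) mod 83 = 70.
m = m₂ + h·q = 65 + 70·97 = 6855.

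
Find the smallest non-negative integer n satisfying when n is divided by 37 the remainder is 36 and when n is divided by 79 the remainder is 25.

1368

From n ≡ 36 (mod 37) write n = 36 + 37t. Substituting into n ≡ 25 (mod 79) gives 37t ≡ 68 (mod 79), and since 37⁻¹ ≡ 47 (mod 79), t ≡ 36. Hence n ≡ 36 + 37·36 = 1368 (mod 2923).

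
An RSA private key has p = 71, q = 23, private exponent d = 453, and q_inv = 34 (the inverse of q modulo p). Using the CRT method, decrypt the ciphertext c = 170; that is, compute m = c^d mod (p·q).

1254

d_p = d mod (p−1) = 453 mod 70 = 33; d_q = d mod (q−1) = 13.
m₁ = c^(d_p) mod p: c ≡ 28 (mod 71), and 28^33 mod 71 = 47.
m₂ = c^(d_q) mod q: c ≡ 9 (mod 23), and 9^13 mod 23 = 12.
h = q_inv·(m₁ − m₂) mod p = 34·(47 − 12) mod 71 = 54.
m = m₂ + h·q = 12 + 54·23 = 1254.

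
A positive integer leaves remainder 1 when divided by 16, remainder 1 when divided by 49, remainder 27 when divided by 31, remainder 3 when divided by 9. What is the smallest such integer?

Combine the congruences pairwise.
From t ≡ 1 (mod 16) write t = 1 + 16s. Substituting into t ≡ 1 (mod 49) gives 16s ≡ 0 (mod 49), and since 16⁻¹ ≡ 46 (mod 49), s ≡ 0. Hence t ≡ 1 + 16·0 = 1 (mod 784).
From t ≡ 1 (mod 784) write t = 1 + 784s. Substituting into t ≡ 27 (mod 31) gives 784s ≡ 26 (mod 31), and since 9⁻¹ ≡ 7 (mod 31), s ≡ 27. Hence t ≡ 1 + 784·27 = 21169 (mod 24304).
From t ≡ 21169 (mod 24304) write t = 21169 + 24304s. Substituting into t ≡ 3 (mod 9) gives 24304s ≡ 2 (mod 9), and since 4⁻¹ ≡ 7 (mod 9), s ≡ 5. Hence t ≡ 21169 + 24304·5 = 142689 (mod 218736).

142689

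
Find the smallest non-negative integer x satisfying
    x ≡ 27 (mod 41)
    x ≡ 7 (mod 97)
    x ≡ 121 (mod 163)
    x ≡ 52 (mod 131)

The moduli are pairwise coprime; N = 41·97·163·131 = 84920881.
N/41 = 2071241; 2071241 ≡ 3 (mod 41); 3·14 ≡ 1, so inverse 14.
N/97 = 875473; 875473 ≡ 48 (mod 97); 48·95 ≡ 1, so inverse 95.
N/163 = 520987; 520987 ≡ 39 (mod 163); 39·46 ≡ 1, so inverse 46.
N/131 = 648251; 648251 ≡ 63 (mod 131); 63·52 ≡ 1, so inverse 52.
x ≡ 27·2071241·14 + 7·875473·95 + 121·520987·46 + 52·648251·52 = 6017802989.
6017802989 mod 84920881 = 73341319.

73341319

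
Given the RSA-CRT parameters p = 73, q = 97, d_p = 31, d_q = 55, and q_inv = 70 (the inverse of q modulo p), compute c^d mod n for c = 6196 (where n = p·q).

283

m₁ = c^(d_p) mod p: c ≡ 64 (mod 73), and 64^31 mod 73 = 64.
m₂ = c^(d_q) mod q: c ≡ 85 (mod 97), and 85^55 mod 97 = 89.
h = q_inv·(m₁ − m₂) mod p = 70·(64 − 89) mod 73 = 2.
m = m₂ + h·q = 89 + 2·97 = 283.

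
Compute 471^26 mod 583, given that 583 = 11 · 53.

Mod 11: 471 ≡ 9; by Fermat, exponent reduces to 26 mod 10 = 6; 9^6 ≡ 9 (mod 11).
Mod 53: 471 ≡ 47; 47^26 ≡ 1 (mod 53).
Combine by CRT: x ≡ 9 (mod 11), x ≡ 1 (mod 53) ⇒ x ≡ 372 (mod 583).

372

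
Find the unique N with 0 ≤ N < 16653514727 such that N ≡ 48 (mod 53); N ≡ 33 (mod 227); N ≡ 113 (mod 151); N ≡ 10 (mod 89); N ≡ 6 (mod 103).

From N ≡ 48 (mod 53) write N = 48 + 53t. Substituting into N ≡ 33 (mod 227) gives 53t ≡ 212 (mod 227), and since 53⁻¹ ≡ 30 (mod 227), t ≡ 4. Hence N ≡ 48 + 53·4 = 260 (mod 12031).
From N ≡ 260 (mod 12031) write N = 260 + 12031t. Substituting into N ≡ 113 (mod 151) gives 12031t ≡ 4 (mod 151), and since 102⁻¹ ≡ 114 (mod 151), t ≡ 3. Hence N ≡ 260 + 12031·3 = 36353 (mod 1816681).
From N ≡ 36353 (mod 1816681) write N = 36353 + 1816681t. Substituting into N ≡ 10 (mod 89) gives 1816681t ≡ 58 (mod 89), and since 13⁻¹ ≡ 48 (mod 89), t ≡ 25. Hence N ≡ 36353 + 1816681·25 = 45453378 (mod 161684609).
From N ≡ 45453378 (mod 161684609) write N = 45453378 + 161684609t. Substituting into N ≡ 6 (mod 103) gives 161684609t ≡ 13 (mod 103), and since 50⁻¹ ≡ 68 (mod 103), t ≡ 60. Hence N ≡ 45453378 + 161684609·60 = 9746529918 (mod 16653514727).

9746529918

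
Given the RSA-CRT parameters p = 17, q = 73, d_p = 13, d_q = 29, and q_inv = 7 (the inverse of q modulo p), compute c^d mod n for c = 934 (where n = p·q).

1155

m₁ = c^(d_p) mod p: c ≡ 16 (mod 17), and 16^13 mod 17 = 16.
m₂ = c^(d_q) mod q: c ≡ 58 (mod 73), and 58^29 mod 73 = 60.
h = q_inv·(m₁ − m₂) mod p = 7·(16 − 60) mod 17 = 15.
m = m₂ + h·q = 60 + 15·73 = 1155.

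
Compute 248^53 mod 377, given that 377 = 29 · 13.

170

Mod 29: 248 ≡ 16; by Fermat, exponent reduces to 53 mod 28 = 25; 16^25 ≡ 25 (mod 29).
Mod 13: 248 ≡ 1; by Fermat, exponent reduces to 53 mod 12 = 5; 1^5 ≡ 1 (mod 13).
Combine by CRT: x ≡ 25 (mod 29), x ≡ 1 (mod 13) ⇒ x ≡ 170 (mod 377).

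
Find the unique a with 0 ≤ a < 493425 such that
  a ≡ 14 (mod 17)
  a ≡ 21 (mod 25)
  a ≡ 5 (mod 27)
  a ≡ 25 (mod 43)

The moduli are pairwise coprime; N = 17·25·27·43 = 493425.
N/17 = 29025; 29025 ≡ 6 (mod 17); 6·3 ≡ 1, so inverse 3.
N/25 = 19737; 19737 ≡ 12 (mod 25); 12·23 ≡ 1, so inverse 23.
N/27 = 18275; 18275 ≡ 23 (mod 27); 23·20 ≡ 1, so inverse 20.
N/43 = 11475; 11475 ≡ 37 (mod 43); 37·7 ≡ 1, so inverse 7.
a ≡ 14·29025·3 + 21·19737·23 + 5·18275·20 + 25·11475·7 = 14587646.
14587646 mod 493425 = 278321.

278321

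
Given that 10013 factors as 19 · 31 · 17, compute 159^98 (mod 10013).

1056

Mod 19: 159 ≡ 7; by Fermat, exponent reduces to 98 mod 18 = 8; 7^8 ≡ 11 (mod 19).
Mod 31: 159 ≡ 4; by Fermat, exponent reduces to 98 mod 30 = 8; 4^8 ≡ 2 (mod 31).
Mod 17: 159 ≡ 6; by Fermat, exponent reduces to 98 mod 16 = 2; 6^2 ≡ 2 (mod 17).
Combine by CRT: x ≡ 11 (mod 19), x ≡ 2 (mod 31), x ≡ 2 (mod 17) ⇒ x ≡ 1056 (mod 10013).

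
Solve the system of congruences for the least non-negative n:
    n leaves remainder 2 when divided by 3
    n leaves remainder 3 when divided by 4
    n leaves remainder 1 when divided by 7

The moduli are pairwise coprime; M = 3·4·7 = 84.
M/3 = 28; 28 ≡ 1 (mod 3), inverse 1.
M/4 = 21; 21 ≡ 1 (mod 4), inverse 1.
M/7 = 12; 12 ≡ 5 (mod 7); 5·3 ≡ 1, so inverse 3.
n ≡ 2·28·1 + 3·21·1 + 1·12·3 = 155.
155 mod 84 = 71.

71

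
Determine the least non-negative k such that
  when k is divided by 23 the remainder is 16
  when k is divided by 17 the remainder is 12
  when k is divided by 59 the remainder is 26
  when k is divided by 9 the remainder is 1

179209

The moduli are pairwise coprime; N = 23·17·59·9 = 207621.
N/23 = 9027; 9027 ≡ 11 (mod 23); 11·21 ≡ 1, so inverse 21.
N/17 = 12213; 12213 ≡ 7 (mod 17); 7·5 ≡ 1, so inverse 5.
N/59 = 3519; 3519 ≡ 38 (mod 59); 38·14 ≡ 1, so inverse 14.
N/9 = 23069; 23069 ≡ 2 (mod 9); 2·5 ≡ 1, so inverse 5.
k ≡ 16·9027·21 + 12·12213·5 + 26·3519·14 + 1·23069·5 = 5162113.
5162113 mod 207621 = 179209.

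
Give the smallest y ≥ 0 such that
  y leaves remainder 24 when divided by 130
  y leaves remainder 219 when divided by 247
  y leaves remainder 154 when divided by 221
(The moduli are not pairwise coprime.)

Combine the congruences pairwise.
gcd(130, 247) = 13 and 13 | (219 − 24), so the pair is consistent; merging gives y ≡ 1454 (mod 2470), where 2470 = lcm(130, 247).
gcd(2470, 221) = 13 and 13 | (154 − 1454), so the pair is consistent; merging gives y ≡ 31094 (mod 41990), where 41990 = lcm(2470, 221).
The solution is unique modulo lcm(130, 247, 221) = 41990.

31094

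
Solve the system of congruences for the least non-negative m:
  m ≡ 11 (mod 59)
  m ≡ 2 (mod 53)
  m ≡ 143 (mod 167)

467409

The moduli are pairwise coprime; N = 59·53·167 = 522209.
N/59 = 8851; 8851 ≡ 1 (mod 59), inverse 1.
N/53 = 9853; 9853 ≡ 48 (mod 53); 48·21 ≡ 1, so inverse 21.
N/167 = 3127; 3127 ≡ 121 (mod 167); 121·98 ≡ 1, so inverse 98.
m ≡ 11·8851·1 + 2·9853·21 + 143·3127·98 = 44332965.
44332965 mod 522209 = 467409.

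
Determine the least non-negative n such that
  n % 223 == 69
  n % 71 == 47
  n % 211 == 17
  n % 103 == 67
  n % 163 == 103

23827606934

From n ≡ 69 (mod 223) write n = 69 + 223t. Substituting into n ≡ 47 (mod 71) gives 223t ≡ 49 (mod 71), and since 10⁻¹ ≡ 64 (mod 71), t ≡ 12. Hence n ≡ 69 + 223·12 = 2745 (mod 15833).
From n ≡ 2745 (mod 15833) write n = 2745 + 15833t. Substituting into n ≡ 17 (mod 211) gives 15833t ≡ 15 (mod 211), and since 8⁻¹ ≡ 132 (mod 211), t ≡ 81. Hence n ≡ 2745 + 15833·81 = 1285218 (mod 3340763).
From n ≡ 1285218 (mod 3340763) write n = 1285218 + 3340763t. Substituting into n ≡ 67 (mod 103) gives 3340763t ≡ 83 (mod 103), and since 61⁻¹ ≡ 76 (mod 103), t ≡ 25. Hence n ≡ 1285218 + 3340763·25 = 84804293 (mod 344098589).
From n ≡ 84804293 (mod 344098589) write n = 84804293 + 344098589t. Substituting into n ≡ 103 (mod 163) gives 344098589t ≡ 146 (mod 163), and since 47⁻¹ ≡ 111 (mod 163), t ≡ 69. Hence n ≡ 84804293 + 344098589·69 = 23827606934 (mod 56088070007).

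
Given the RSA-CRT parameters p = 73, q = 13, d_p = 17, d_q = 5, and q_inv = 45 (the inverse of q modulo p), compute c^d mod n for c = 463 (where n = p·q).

m₁ = c^(d_p) mod p: c ≡ 25 (mod 73), and 25^17 mod 73 = 35.
m₂ = c^(d_q) mod q: c ≡ 8 (mod 13), and 8^5 mod 13 = 8.
h = q_inv·(m₁ − m₂) mod p = 45·(35 − 8) mod 73 = 47.
m = m₂ + h·q = 8 + 47·13 = 619.

619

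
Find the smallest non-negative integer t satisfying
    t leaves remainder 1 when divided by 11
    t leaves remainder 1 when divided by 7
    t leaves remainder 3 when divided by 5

78

The moduli are pairwise coprime; N = 11·7·5 = 385.
N/11 = 35; 35 ≡ 2 (mod 11); 2·6 ≡ 1, so inverse 6.
N/7 = 55; 55 ≡ 6 (mod 7); 6·6 ≡ 1, so inverse 6.
N/5 = 77; 77 ≡ 2 (mod 5); 2·3 ≡ 1, so inverse 3.
t ≡ 1·35·6 + 1·55·6 + 3·77·3 = 1233.
1233 mod 385 = 78.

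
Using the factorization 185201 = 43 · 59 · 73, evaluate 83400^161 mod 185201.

63762

Mod 43: 83400 ≡ 23; by Fermat, exponent reduces to 161 mod 42 = 35; 23^35 ≡ 36 (mod 43).
Mod 59: 83400 ≡ 33; by Fermat, exponent reduces to 161 mod 58 = 45; 33^45 ≡ 42 (mod 59).
Mod 73: 83400 ≡ 34; by Fermat, exponent reduces to 161 mod 72 = 17; 34^17 ≡ 33 (mod 73).
Combine by CRT: x ≡ 36 (mod 43), x ≡ 42 (mod 59), x ≡ 33 (mod 73) ⇒ x ≡ 63762 (mod 185201).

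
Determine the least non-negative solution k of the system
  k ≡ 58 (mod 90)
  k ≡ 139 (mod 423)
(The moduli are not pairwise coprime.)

gcd(90, 423) = 9 and 9 | (139 − 58), so the pair is consistent; merging gives k ≡ 1408 (mod 4230), where 4230 = lcm(90, 423).
The solution is unique modulo lcm(90, 423) = 4230.

1408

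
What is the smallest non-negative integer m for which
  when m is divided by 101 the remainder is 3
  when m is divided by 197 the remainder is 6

From m ≡ 3 (mod 101) write m = 3 + 101t. Substituting into m ≡ 6 (mod 197) gives 101t ≡ 3 (mod 197), and since 101⁻¹ ≡ 158 (mod 197), t ≡ 80. Hence m ≡ 3 + 101·80 = 8083 (mod 19897).

8083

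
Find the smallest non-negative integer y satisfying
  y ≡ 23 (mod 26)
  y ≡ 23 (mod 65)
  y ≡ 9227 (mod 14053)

Combine the congruences pairwise.
gcd(26, 65) = 13 and 13 | (23 − 23), so the pair is consistent; merging gives y ≡ 23 (mod 130), where 130 = lcm(26, 65).
gcd(130, 14053) = 13 and 13 | (9227 − 23), so the pair is consistent; merging gives y ≡ 37333 (mod 140530), where 140530 = lcm(130, 14053).
The solution is unique modulo lcm(26, 65, 14053) = 140530.

37333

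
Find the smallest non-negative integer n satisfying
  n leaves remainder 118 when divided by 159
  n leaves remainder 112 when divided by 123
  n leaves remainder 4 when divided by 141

gcd(159, 123) = 3 and 3 | (112 − 118), so the pair is consistent; merging gives n ≡ 5524 (mod 6519), where 6519 = lcm(159, 123).
gcd(6519, 141) = 3 and 3 | (4 − 5524), so the pair is consistent; merging gives n ≡ 168499 (mod 306393), where 306393 = lcm(6519, 141).
The solution is unique modulo lcm(159, 123, 141) = 306393.

168499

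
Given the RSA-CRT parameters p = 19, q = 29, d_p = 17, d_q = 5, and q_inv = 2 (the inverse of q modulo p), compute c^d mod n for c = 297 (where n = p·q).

103

m₁ = c^(d_p) mod p: c ≡ 12 (mod 19), and 12^17 mod 19 = 8.
m₂ = c^(d_q) mod q: c ≡ 7 (mod 29), and 7^5 mod 29 = 16.
h = q_inv·(m₁ − m₂) mod p = 2·(8 − 16) mod 19 = 3.
m = m₂ + h·q = 16 + 3·29 = 103.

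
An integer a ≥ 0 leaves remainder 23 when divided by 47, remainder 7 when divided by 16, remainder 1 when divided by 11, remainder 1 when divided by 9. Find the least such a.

41383

The moduli are pairwise coprime; N = 47·16·11·9 = 74448.
N/47 = 1584; 1584 ≡ 33 (mod 47); 33·10 ≡ 1, so inverse 10.
N/16 = 4653; 4653 ≡ 13 (mod 16); 13·5 ≡ 1, so inverse 5.
N/11 = 6768; 6768 ≡ 3 (mod 11); 3·4 ≡ 1, so inverse 4.
N/9 = 8272; 8272 ≡ 1 (mod 9), inverse 1.
a ≡ 23·1584·10 + 7·4653·5 + 1·6768·4 + 1·8272·1 = 562519.
562519 mod 74448 = 41383.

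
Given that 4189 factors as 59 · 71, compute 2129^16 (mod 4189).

Mod 59: 2129 ≡ 5; 5^16 ≡ 19 (mod 59).
Mod 71: 2129 ≡ 70; 70^16 ≡ 1 (mod 71).
Combine by CRT: x ≡ 19 (mod 59), x ≡ 1 (mod 71) ⇒ x ≡ 2202 (mod 4189).

2202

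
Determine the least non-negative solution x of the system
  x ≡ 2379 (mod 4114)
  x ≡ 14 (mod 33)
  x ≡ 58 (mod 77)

Combine the congruences pairwise.
gcd(4114, 33) = 11 and 11 | (14 − 2379), so the pair is consistent; merging gives x ≡ 10607 (mod 12342), where 12342 = lcm(4114, 33).
gcd(12342, 77) = 11 and 11 | (58 − 10607), so the pair is consistent; merging gives x ≡ 10607 (mod 86394), where 86394 = lcm(12342, 77).
The solution is unique modulo lcm(4114, 33, 77) = 86394.

10607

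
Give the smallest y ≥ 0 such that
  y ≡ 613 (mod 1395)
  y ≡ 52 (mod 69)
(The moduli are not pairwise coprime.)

gcd(1395, 69) = 3 and 3 | (52 − 613), so the pair is consistent; merging gives y ≡ 6193 (mod 32085), where 32085 = lcm(1395, 69).
The solution is unique modulo lcm(1395, 69) = 32085.

6193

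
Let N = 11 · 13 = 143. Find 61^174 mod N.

Mod 11: 61 ≡ 6; by Fermat, exponent reduces to 174 mod 10 = 4; 6^4 ≡ 9 (mod 11).
Mod 13: 61 ≡ 9; by Fermat, exponent reduces to 174 mod 12 = 6; 9^6 ≡ 1 (mod 13).
Combine by CRT: x ≡ 9 (mod 11), x ≡ 1 (mod 13) ⇒ x ≡ 53 (mod 143).

53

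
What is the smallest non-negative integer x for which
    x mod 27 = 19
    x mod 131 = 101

From x ≡ 19 (mod 27) write x = 19 + 27t. Substituting into x ≡ 101 (mod 131) gives 27t ≡ 82 (mod 131), and since 27⁻¹ ≡ 34 (mod 131), t ≡ 37. Hence x ≡ 19 + 27·37 = 1018 (mod 3537).

1018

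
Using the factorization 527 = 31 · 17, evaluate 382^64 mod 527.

18

Mod 31: 382 ≡ 10; by Fermat, exponent reduces to 64 mod 30 = 4; 10^4 ≡ 18 (mod 31).
Mod 17: 382 ≡ 8; since 16 | 64, by Fermat 8^64 ≡ 1 (mod 17).
Combine by CRT: x ≡ 18 (mod 31), x ≡ 1 (mod 17) ⇒ x ≡ 18 (mod 527).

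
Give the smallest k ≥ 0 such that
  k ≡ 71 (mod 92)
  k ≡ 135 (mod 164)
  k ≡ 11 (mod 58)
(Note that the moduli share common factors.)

89679

gcd(92, 164) = 4 and 4 | (135 − 71), so the pair is consistent; merging gives k ≡ 2923 (mod 3772), where 3772 = lcm(92, 164).
gcd(3772, 58) = 2 and 2 | (11 − 2923), so the pair is consistent; merging gives k ≡ 89679 (mod 109388), where 109388 = lcm(3772, 58).
The solution is unique modulo lcm(92, 164, 58) = 109388.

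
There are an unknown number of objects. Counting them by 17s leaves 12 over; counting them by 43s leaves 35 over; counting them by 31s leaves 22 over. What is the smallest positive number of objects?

From N ≡ 12 (mod 17) write N = 12 + 17t. Substituting into N ≡ 35 (mod 43) gives 17t ≡ 23 (mod 43), and since 17⁻¹ ≡ 38 (mod 43), t ≡ 14. Hence N ≡ 12 + 17·14 = 250 (mod 731).
From N ≡ 250 (mod 731) write N = 250 + 731t. Substituting into N ≡ 22 (mod 31) gives 731t ≡ 20 (mod 31), and since 18⁻¹ ≡ 19 (mod 31), t ≡ 8. Hence N ≡ 250 + 731·8 = 6098 (mod 22661).

6098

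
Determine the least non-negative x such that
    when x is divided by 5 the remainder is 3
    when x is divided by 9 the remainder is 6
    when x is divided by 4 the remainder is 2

From x ≡ 3 (mod 5) write x = 3 + 5t. Substituting into x ≡ 6 (mod 9) gives 5t ≡ 3 (mod 9), and since 5⁻¹ ≡ 2 (mod 9), t ≡ 6. Hence x ≡ 3 + 5·6 = 33 (mod 45).
From x ≡ 33 (mod 45) write x = 33 + 45t. Substituting into x ≡ 2 (mod 4) gives 45t ≡ 1 (mod 4), and since 1⁻¹ ≡ 1 (mod 4), t ≡ 1. Hence x ≡ 33 + 45·1 = 78 (mod 180).

78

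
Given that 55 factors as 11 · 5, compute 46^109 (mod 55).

Mod 11: 46 ≡ 2; by Fermat, exponent reduces to 109 mod 10 = 9; 2^9 ≡ 6 (mod 11).
Mod 5: 46 ≡ 1; by Fermat, exponent reduces to 109 mod 4 = 1; 1^1 ≡ 1 (mod 5).
Combine by CRT: x ≡ 6 (mod 11), x ≡ 1 (mod 5) ⇒ x ≡ 6 (mod 55).

6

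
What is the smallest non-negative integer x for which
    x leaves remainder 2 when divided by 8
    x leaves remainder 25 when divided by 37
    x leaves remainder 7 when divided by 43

The moduli are pairwise coprime; N = 8·37·43 = 12728.
N/8 = 1591; 1591 ≡ 7 (mod 8); 7·7 ≡ 1, so inverse 7.
N/37 = 344; 344 ≡ 11 (mod 37); 11·27 ≡ 1, so inverse 27.
N/43 = 296; 296 ≡ 38 (mod 43); 38·17 ≡ 1, so inverse 17.
x ≡ 2·1591·7 + 25·344·27 + 7·296·17 = 289698.
289698 mod 12728 = 9682.

9682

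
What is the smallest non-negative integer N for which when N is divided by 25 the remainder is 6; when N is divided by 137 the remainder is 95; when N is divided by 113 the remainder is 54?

The moduli are pairwise coprime; M = 25·137·113 = 387025.
M/25 = 15481; 15481 ≡ 6 (mod 25); 6·21 ≡ 1, so inverse 21.
M/137 = 2825; 2825 ≡ 85 (mod 137); 85·108 ≡ 1, so inverse 108.
M/113 = 3425; 3425 ≡ 35 (mod 113); 35·42 ≡ 1, so inverse 42.
N ≡ 6·15481·21 + 95·2825·108 + 54·3425·42 = 38703006.
38703006 mod 387025 = 506.

506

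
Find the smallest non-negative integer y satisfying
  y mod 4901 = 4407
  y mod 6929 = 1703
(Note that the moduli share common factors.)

77922

Combine the congruences pairwise.
gcd(4901, 6929) = 169 and 169 | (1703 − 4407), so the pair is consistent; merging gives y ≡ 77922 (mod 200941), where 200941 = lcm(4901, 6929).
The solution is unique modulo lcm(4901, 6929) = 200941.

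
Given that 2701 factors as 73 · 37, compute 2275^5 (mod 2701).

Mod 73: 2275 ≡ 12; 12^5 ≡ 48 (mod 73).
Mod 37: 2275 ≡ 18; 18^5 ≡ 15 (mod 37).
Combine by CRT: x ≡ 48 (mod 73), x ≡ 15 (mod 37) ⇒ x ≡ 2457 (mod 2701).

2457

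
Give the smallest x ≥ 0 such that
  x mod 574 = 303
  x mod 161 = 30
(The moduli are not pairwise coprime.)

11783

gcd(574, 161) = 7 and 7 | (30 − 303), so the pair is consistent; merging gives x ≡ 11783 (mod 13202), where 13202 = lcm(574, 161).
The solution is unique modulo lcm(574, 161) = 13202.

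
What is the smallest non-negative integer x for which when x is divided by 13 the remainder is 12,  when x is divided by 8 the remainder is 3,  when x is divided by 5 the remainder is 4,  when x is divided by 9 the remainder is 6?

The moduli are pairwise coprime; N = 13·8·5·9 = 4680.
N/13 = 360; 360 ≡ 9 (mod 13); 9·3 ≡ 1, so inverse 3.
N/8 = 585; 585 ≡ 1 (mod 8), inverse 1.
N/5 = 936; 936 ≡ 1 (mod 5), inverse 1.
N/9 = 520; 520 ≡ 7 (mod 9); 7·4 ≡ 1, so inverse 4.
x ≡ 12·360·3 + 3·585·1 + 4·936·1 + 6·520·4 = 30939.
30939 mod 4680 = 2859.

2859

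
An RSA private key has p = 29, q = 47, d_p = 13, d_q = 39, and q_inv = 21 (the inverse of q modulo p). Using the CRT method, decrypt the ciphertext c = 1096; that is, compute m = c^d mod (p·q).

m₁ = c^(d_p) mod p: c ≡ 23 (mod 29), and 23^13 mod 29 = 24.
m₂ = c^(d_q) mod q: c ≡ 15 (mod 47), and 15^39 mod 47 = 20.
h = q_inv·(m₁ − m₂) mod p = 21·(24 − 20) mod 29 = 26.
m = m₂ + h·q = 20 + 26·47 = 1242.

1242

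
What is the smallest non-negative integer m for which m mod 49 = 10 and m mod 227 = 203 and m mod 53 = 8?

The moduli are pairwise coprime; N = 49·227·53 = 589519.
N/49 = 12031; 12031 ≡ 26 (mod 49); 26·17 ≡ 1, so inverse 17.
N/227 = 2597; 2597 ≡ 100 (mod 227); 100·84 ≡ 1, so inverse 84.
N/53 = 11123; 11123 ≡ 46 (mod 53); 46·15 ≡ 1, so inverse 15.
m ≡ 10·12031·17 + 203·2597·84 + 8·11123·15 = 47664074.
47664074 mod 589519 = 502554.

502554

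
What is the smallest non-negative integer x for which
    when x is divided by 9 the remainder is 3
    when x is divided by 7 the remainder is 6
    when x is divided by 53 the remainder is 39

993

The moduli are pairwise coprime; N = 9·7·53 = 3339.
N/9 = 371; 371 ≡ 2 (mod 9); 2·5 ≡ 1, so inverse 5.
N/7 = 477; 477 ≡ 1 (mod 7), inverse 1.
N/53 = 63; 63 ≡ 10 (mod 53); 10·16 ≡ 1, so inverse 16.
x ≡ 3·371·5 + 6·477·1 + 39·63·16 = 47739.
47739 mod 3339 = 993.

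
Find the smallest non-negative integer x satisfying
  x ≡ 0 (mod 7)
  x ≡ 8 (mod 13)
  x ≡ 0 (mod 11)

The moduli are pairwise coprime; N = 7·13·11 = 1001.
N/7 = 143; 143 ≡ 3 (mod 7); 3·5 ≡ 1, so inverse 5.
N/13 = 77; 77 ≡ 12 (mod 13); 12·12 ≡ 1, so inverse 12.
N/11 = 91; 91 ≡ 3 (mod 11); 3·4 ≡ 1, so inverse 4.
x ≡ 0·143·5 + 8·77·12 + 0·91·4 = 7392.
7392 mod 1001 = 385.

385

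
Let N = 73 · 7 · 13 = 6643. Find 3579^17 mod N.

5366

Mod 73: 3579 ≡ 2; 2^17 ≡ 37 (mod 73).
Mod 7: 3579 ≡ 2; by Fermat, exponent reduces to 17 mod 6 = 5; 2^5 ≡ 4 (mod 7).
Mod 13: 3579 ≡ 4; by Fermat, exponent reduces to 17 mod 12 = 5; 4^5 ≡ 10 (mod 13).
Combine by CRT: x ≡ 37 (mod 73), x ≡ 4 (mod 7), x ≡ 10 (mod 13) ⇒ x ≡ 5366 (mod 6643).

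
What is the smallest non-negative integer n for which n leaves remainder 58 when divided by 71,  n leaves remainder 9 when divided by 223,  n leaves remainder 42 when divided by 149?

The moduli are pairwise coprime; M = 71·223·149 = 2359117.
M/71 = 33227; 33227 ≡ 70 (mod 71); 70·70 ≡ 1, so inverse 70.
M/223 = 10579; 10579 ≡ 98 (mod 223); 98·66 ≡ 1, so inverse 66.
M/149 = 15833; 15833 ≡ 39 (mod 149); 39·107 ≡ 1, so inverse 107.
n ≡ 58·33227·70 + 9·10579·66 + 42·15833·107 = 212339048.
212339048 mod 2359117 = 18518.

18518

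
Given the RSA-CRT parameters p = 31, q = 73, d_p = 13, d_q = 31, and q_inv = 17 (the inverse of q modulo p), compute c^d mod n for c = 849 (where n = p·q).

m₁ = c^(d_p) mod p: c ≡ 12 (mod 31), and 12^13 mod 31 = 17.
m₂ = c^(d_q) mod q: c ≡ 46 (mod 73), and 46^31 mod 73 = 27.
h = q_inv·(m₁ − m₂) mod p = 17·(17 − 27) mod 31 = 16.
m = m₂ + h·q = 27 + 16·73 = 1195.

1195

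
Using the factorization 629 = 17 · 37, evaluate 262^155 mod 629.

Mod 17: 262 ≡ 7; by Fermat, exponent reduces to 155 mod 16 = 11; 7^11 ≡ 14 (mod 17).
Mod 37: 262 ≡ 3; by Fermat, exponent reduces to 155 mod 36 = 11; 3^11 ≡ 28 (mod 37).
Combine by CRT: x ≡ 14 (mod 17), x ≡ 28 (mod 37) ⇒ x ≡ 65 (mod 629).

65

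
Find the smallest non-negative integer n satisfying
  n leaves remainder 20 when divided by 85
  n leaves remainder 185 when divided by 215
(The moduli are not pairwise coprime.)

615

gcd(85, 215) = 5 and 5 | (185 − 20), so the pair is consistent; merging gives n ≡ 615 (mod 3655), where 3655 = lcm(85, 215).
The solution is unique modulo lcm(85, 215) = 3655.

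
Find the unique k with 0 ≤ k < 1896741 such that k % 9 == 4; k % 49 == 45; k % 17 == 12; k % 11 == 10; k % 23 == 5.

The moduli are pairwise coprime; N = 9·49·17·11·23 = 1896741.
N/9 = 210749; 210749 ≡ 5 (mod 9); 5·2 ≡ 1, so inverse 2.
N/49 = 38709; 38709 ≡ 48 (mod 49); 48·48 ≡ 1, so inverse 48.
N/17 = 111573; 111573 ≡ 2 (mod 17); 2·9 ≡ 1, so inverse 9.
N/11 = 172431; 172431 ≡ 6 (mod 11); 6·2 ≡ 1, so inverse 2.
N/23 = 82467; 82467 ≡ 12 (mod 23); 12·2 ≡ 1, so inverse 2.
k ≡ 4·210749·2 + 45·38709·48 + 12·111573·9 + 10·172431·2 + 5·82467·2 = 101620606.
101620606 mod 1896741 = 1093333.

1093333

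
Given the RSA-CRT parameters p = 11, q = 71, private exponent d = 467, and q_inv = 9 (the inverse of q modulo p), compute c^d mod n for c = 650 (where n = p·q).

d_p = d mod (p−1) = 467 mod 10 = 7; d_q = d mod (q−1) = 47.
m₁ = c^(d_p) mod p: c ≡ 1 (mod 11), and 1^7 mod 11 = 1.
m₂ = c^(d_q) mod q: c ≡ 11 (mod 71), and 11^47 mod 71 = 33.
h = q_inv·(m₁ − m₂) mod p = 9·(1 − 33) mod 11 = 9.
m = m₂ + h·q = 33 + 9·71 = 672.

672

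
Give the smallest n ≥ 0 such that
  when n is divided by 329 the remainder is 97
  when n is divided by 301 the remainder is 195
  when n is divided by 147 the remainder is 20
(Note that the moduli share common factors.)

277115

Combine the congruences pairwise.
gcd(329, 301) = 7 and 7 | (195 − 97), so the pair is consistent; merging gives n ≡ 8322 (mod 14147), where 14147 = lcm(329, 301).
gcd(14147, 147) = 7 and 7 | (20 − 8322), so the pair is consistent; merging gives n ≡ 277115 (mod 297087), where 297087 = lcm(14147, 147).
The solution is unique modulo lcm(329, 301, 147) = 297087.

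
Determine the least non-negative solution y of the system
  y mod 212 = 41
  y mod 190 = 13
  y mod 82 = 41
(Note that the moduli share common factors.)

486793

gcd(212, 190) = 2 and 2 | (13 − 41), so the pair is consistent; merging gives y ≡ 3433 (mod 20140), where 20140 = lcm(212, 190).
gcd(20140, 82) = 2 and 2 | (41 − 3433), so the pair is consistent; merging gives y ≡ 486793 (mod 825740), where 825740 = lcm(20140, 82).
The solution is unique modulo lcm(212, 190, 82) = 825740.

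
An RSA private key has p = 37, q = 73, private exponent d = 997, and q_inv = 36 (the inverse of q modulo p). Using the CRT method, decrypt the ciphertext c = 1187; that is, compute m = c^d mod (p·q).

d_p = d mod (p−1) = 997 mod 36 = 25; d_q = d mod (q−1) = 61.
m₁ = c^(d_p) mod p: c ≡ 3 (mod 37), and 3^25 mod 37 = 4.
m₂ = c^(d_q) mod q: c ≡ 19 (mod 73), and 19^61 mod 73 = 48.
h = q_inv·(m₁ − m₂) mod p = 36·(4 − 48) mod 37 = 7.
m = m₂ + h·q = 48 + 7·73 = 559.

559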